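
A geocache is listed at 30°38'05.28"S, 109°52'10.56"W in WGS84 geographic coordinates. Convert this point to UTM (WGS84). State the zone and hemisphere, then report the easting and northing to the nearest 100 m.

Zone 12S: E 608300 m, N 6610300 m

Longitude -109.8696° lies in the 6° band [-114°, -108°), giving zone 12; latitude is south of the equator, so 12S.
Zone 12 central meridian λ₀ = 6×12 − 183 = -111°; Δλ = +1.1304°.
Transverse Mercator on WGS84 with k₀ = 0.9996 gives E = 608327.304 m, N = 6610325.688 m.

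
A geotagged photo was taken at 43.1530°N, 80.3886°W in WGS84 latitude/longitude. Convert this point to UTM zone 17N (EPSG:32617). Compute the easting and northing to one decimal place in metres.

E 549710.4 m, N 4777986.8 m

Zone 17 central meridian λ₀ = 6×17 − 183 = -81°; Δλ = +0.6114°.
Transverse Mercator on WGS84 with k₀ = 0.9996 gives E = 549710.441 m, N = 4777986.820 m.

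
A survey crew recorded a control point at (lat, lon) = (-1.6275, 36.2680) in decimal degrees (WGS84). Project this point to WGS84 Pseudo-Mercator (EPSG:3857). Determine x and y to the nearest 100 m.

Web Mercator is spherical with R = a = 6378137 m.
x = R·λ = 6378137 × 0.632996013 = 4037335.292 m.
y = R·ln tan(π/4 + φ/2) = 6378137 × -0.028409054 = -181196.840 m.

x 4037300 m, y -181200 m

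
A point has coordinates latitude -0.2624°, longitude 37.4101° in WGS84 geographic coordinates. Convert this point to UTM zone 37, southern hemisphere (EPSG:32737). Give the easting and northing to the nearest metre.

Zone 37 central meridian λ₀ = 6×37 − 183 = 39°; Δλ = -1.5899°.
Transverse Mercator on WGS84 with k₀ = 0.9996 gives E = 323062.919 m, N = 9970985.669 m.

E 323063 m, N 9970986 m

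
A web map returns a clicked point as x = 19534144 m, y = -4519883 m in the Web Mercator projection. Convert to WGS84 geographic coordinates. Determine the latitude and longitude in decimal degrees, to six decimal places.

R = 6378137 m. λ = x/R = 175.47820117°.
φ = 2·arctan(exp(y/R)) − 90° = 2·arctan(0.49231) − 90° = -37.57729733°.

lat -37.577297°, lon 175.478201°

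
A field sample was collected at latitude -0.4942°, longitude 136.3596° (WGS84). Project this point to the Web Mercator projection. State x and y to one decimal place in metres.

Web Mercator is spherical with R = a = 6378137 m.
x = R·λ = 6378137 × 2.379923987 = 15179481.237 m.
y = R·ln tan(π/4 + φ/2) = 6378137 × -0.008625524 = -55014.775 m.

x 15179481.2 m, y -55014.8 m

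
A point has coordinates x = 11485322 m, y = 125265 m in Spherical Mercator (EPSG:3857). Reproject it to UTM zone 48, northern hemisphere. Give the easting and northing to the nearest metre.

E 296861 m, N 124432 m

Web Mercator inverse (R = 6378137 m) → φ = 1.12520231°, λ = 103.17440296°.
UTM 48N forward: E = 296861.086 m, N = 124432.391 m.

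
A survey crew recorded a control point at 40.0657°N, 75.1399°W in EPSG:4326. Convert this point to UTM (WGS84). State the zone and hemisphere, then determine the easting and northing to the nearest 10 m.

Zone 18N: E 488070 m, N 4435060 m

Longitude -75.1399° lies in the 6° band [-78°, -72°), giving zone 18; latitude is north of the equator, so 18N.
Zone 18 central meridian λ₀ = 6×18 − 183 = -75°; Δλ = -0.1399°.
Transverse Mercator on WGS84 with k₀ = 0.9996 gives E = 488069.629 m, N = 4435058.693 m.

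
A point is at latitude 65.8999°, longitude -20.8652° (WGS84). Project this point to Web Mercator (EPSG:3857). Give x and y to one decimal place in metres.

Web Mercator is spherical with R = a = 6378137 m.
x = R·λ = 6378137 × -0.364166439 = -2322703.439 m.
y = R·ln tan(π/4 + φ/2) = 6378137 × 1.544260211 = 9849503.188 m.

x -2322703.4 m, y 9849503.2 m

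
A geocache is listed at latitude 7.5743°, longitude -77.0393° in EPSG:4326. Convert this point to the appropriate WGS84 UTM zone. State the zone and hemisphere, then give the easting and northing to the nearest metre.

Zone 18N: E 274998 m, N 837765 m

Longitude -77.0393° lies in the 6° band [-78°, -72°), giving zone 18; latitude is north of the equator, so 18N.
Zone 18 central meridian λ₀ = 6×18 − 183 = -75°; Δλ = -2.0393°.
Transverse Mercator on WGS84 with k₀ = 0.9996 gives E = 274997.673 m, N = 837764.501 m.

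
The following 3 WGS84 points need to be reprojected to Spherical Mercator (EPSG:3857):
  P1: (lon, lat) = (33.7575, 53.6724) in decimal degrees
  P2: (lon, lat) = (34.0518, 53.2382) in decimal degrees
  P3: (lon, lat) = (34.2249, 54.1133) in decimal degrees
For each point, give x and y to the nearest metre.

Web Mercator: x = R·λ, y = R·ln tan(π/4+φ/2), R = 6378137 m.
P1 (53.6724°, 33.7575°) → (3757867.710, 7108355.300) m.
P2 (53.2382°, 34.0518°) → (3790629.037, 7027180.592) m.
P3 (54.1133°, 34.2249°) → (3809898.440, 7191643.226) m.

P1: x 3757868 m, y 7108355 m; P2: x 3790629 m, y 7027181 m; P3: x 3809898 m, y 7191643 m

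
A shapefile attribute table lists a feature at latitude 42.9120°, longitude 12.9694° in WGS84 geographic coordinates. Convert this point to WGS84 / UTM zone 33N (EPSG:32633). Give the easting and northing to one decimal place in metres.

Zone 33 central meridian λ₀ = 6×33 − 183 = 15°; Δλ = -2.0306°.
Transverse Mercator on WGS84 with k₀ = 0.9996 gives E = 334250.551 m, N = 4753042.877 m.

E 334250.6 m, N 4753042.9 m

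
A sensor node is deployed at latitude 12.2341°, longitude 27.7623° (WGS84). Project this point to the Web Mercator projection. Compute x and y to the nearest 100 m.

x 3090500 m, y 1372400 m

Web Mercator is spherical with R = a = 6378137 m.
x = R·λ = 6378137 × 0.484543543 = 3090485.099 m.
y = R·ln tan(π/4 + φ/2) = 6378137 × 0.215166614 = 1372362.145 m.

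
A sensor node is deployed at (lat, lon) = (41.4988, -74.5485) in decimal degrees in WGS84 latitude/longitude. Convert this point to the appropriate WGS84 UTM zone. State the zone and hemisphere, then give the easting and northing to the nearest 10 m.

Zone 18N: E 537680 m, N 4594230 m

Longitude -74.5485° lies in the 6° band [-78°, -72°), giving zone 18; latitude is north of the equator, so 18N.
Zone 18 central meridian λ₀ = 6×18 − 183 = -75°; Δλ = +0.4515°.
Transverse Mercator on WGS84 with k₀ = 0.9996 gives E = 537684.185 m, N = 4594229.383 m.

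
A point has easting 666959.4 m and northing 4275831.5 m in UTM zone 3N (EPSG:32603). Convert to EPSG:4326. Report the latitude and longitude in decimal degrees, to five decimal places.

Zone 3N: λ₀ = -165°, k₀ = 0.9996, false easting 500000 m.
Meridian distance M = (N − FN)/k₀ = 4277542.5 m.
Inverse transverse Mercator on WGS84 gives φ = 38.61529966°, λ = -163.08230020°.

lat 38.61530°, lon -163.08230°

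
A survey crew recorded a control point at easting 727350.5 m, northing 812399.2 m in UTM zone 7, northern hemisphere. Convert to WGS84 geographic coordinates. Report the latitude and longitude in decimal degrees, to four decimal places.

lat 7.3449°, lon -138.9405°

Zone 7N: λ₀ = -141°, k₀ = 0.9996, false easting 500000 m.
Meridian distance M = (N − FN)/k₀ = 812724.3 m.
Inverse transverse Mercator on WGS84 gives φ = 7.34490011°, λ = -138.94049960°.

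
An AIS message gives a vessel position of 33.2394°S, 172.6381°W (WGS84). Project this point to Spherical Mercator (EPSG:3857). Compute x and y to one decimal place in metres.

Web Mercator is spherical with R = a = 6378137 m.
x = R·λ = 6378137 × -3.013103259 = -19217985.384 m.
y = R·ln tan(π/4 + φ/2) = 6378137 × -0.615716406 = -3927123.592 m.

x -19217985.4 m, y -3927123.6 m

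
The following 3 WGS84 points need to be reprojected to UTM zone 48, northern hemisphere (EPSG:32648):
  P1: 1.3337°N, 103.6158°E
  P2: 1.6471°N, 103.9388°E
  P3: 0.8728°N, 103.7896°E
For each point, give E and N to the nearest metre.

UTM zone 48N: λ₀ = 105°, k₀ = 0.9996.
P1 (1.3337°, 103.6158°) → (345999.578, 147457.494) m.
P2 (1.6471°, 103.9388°) → (381956.689, 182085.966) m.
P3 (0.8728°, 103.7896°) → (365318.226, 96492.372) m.

P1: E 346000 m, N 147457 m; P2: E 381957 m, N 182086 m; P3: E 365318 m, N 96492 m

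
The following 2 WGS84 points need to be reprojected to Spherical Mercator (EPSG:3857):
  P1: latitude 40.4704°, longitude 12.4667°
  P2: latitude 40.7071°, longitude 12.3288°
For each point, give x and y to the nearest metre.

P1: x 1387787 m, y 4934537 m; P2: x 1372436 m, y 4969235 m

Web Mercator: x = R·λ, y = R·ln tan(π/4+φ/2), R = 6378137 m.
P1 (40.4704°, 12.4667°) → (1387786.696, 4934536.845) m.
P2 (40.7071°, 12.3288°) → (1372435.738, 4969234.503) m.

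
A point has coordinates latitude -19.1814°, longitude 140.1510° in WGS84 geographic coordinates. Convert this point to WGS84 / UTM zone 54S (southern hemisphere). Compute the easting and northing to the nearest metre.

Zone 54 central meridian λ₀ = 6×54 − 183 = 141°; Δλ = -0.8490°.
Transverse Mercator on WGS84 with k₀ = 0.9996 gives E = 410737.538 m, N = 7878883.541 m.

E 410738 m, N 7878884 m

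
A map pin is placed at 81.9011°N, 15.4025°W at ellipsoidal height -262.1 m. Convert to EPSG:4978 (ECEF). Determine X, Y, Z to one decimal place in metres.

WGS84: a = 6378137 m, e² = 0.006694380; N(φ) = a/√(1−e²sin²φ) = 6399165.650 m.
X = (N+h)·cosφ·cosλ = 869113.625 m; Y = (N+h)·cosφ·sinλ = -239434.576 m; Z = (N(1−e²)+h)·sinφ = 6292672.016 m.

X 869113.6 m, Y -239434.6 m, Z 6292672.0 m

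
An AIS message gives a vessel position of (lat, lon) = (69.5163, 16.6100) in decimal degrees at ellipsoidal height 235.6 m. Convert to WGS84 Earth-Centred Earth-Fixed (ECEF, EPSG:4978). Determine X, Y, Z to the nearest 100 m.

WGS84: a = 6378137 m, e² = 0.006694380; N(φ) = a/√(1−e²sin²φ) = 6396954.436 m.
X = (N+h)·cosφ·cosλ = 2145226.062 m; Y = (N+h)·cosφ·sinλ = 639927.373 m; Z = (N(1−e²)+h)·sinφ = 5952591.125 m.

X 2145200 m, Y 639900 m, Z 5952600 m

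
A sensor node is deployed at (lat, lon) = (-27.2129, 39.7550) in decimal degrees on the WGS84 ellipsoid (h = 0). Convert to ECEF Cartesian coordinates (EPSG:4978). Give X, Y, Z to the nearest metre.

WGS84: a = 6378137 m, e² = 0.006694380; N(φ) = a/√(1−e²sin²φ) = 6382606.196 m.
X = (N+h)·cosφ·cosλ = 4363735.161 m; Y = (N+h)·cosφ·sinλ = 3629924.487 m; Z = (N(1−e²)+h)·sinφ = -2899214.854 m.

X 4363735 m, Y 3629924 m, Z -2899215 m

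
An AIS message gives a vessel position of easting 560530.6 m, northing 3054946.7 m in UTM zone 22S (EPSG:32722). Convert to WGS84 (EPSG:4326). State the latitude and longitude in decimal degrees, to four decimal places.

lat -62.6312°, lon -49.8198°

Zone 22S: λ₀ = -51°, k₀ = 0.9996, false easting 500000 m, false northing 10000000 m.
Meridian distance M = (N − FN)/k₀ = -6947832.4 m.
Inverse transverse Mercator on WGS84 gives φ = -62.63119960°, λ = -49.81979926°.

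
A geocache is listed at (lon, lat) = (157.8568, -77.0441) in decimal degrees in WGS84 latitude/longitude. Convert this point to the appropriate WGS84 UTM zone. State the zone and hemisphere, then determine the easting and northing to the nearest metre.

Longitude 157.8568° lies in the 6° band [156°, 162°), giving zone 57; latitude is south of the equator, so 57S.
Zone 57 central meridian λ₀ = 6×57 − 183 = 159°; Δλ = -1.1432°.
Transverse Mercator on WGS84 with k₀ = 0.9996 gives E = 471390.099 m, N = 1448027.446 m.

Zone 57S: E 471390 m, N 1448027 m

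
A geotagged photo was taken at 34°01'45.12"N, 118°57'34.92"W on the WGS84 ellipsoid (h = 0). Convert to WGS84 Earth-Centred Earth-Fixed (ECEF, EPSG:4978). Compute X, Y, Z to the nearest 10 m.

X -2562090 m, Y -4629810 m, Z 3549130 m

WGS84: a = 6378137 m, e² = 0.006694380; N(φ) = a/√(1−e²sin²φ) = 6384833.332 m.
X = (N+h)·cosφ·cosλ = -2562088.325 m; Y = (N+h)·cosφ·sinλ = -4629806.587 m; Z = (N(1−e²)+h)·sinφ = 3549131.306 m.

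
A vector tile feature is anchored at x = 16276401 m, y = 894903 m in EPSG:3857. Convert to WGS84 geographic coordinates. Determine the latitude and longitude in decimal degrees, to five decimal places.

R = 6378137 m. λ = x/R = 146.21339789°.
φ = 2·arctan(exp(y/R)) − 90° = 2·arctan(1.15063) − 90° = 8.01280297°.

lat 8.01280°, lon 146.21340°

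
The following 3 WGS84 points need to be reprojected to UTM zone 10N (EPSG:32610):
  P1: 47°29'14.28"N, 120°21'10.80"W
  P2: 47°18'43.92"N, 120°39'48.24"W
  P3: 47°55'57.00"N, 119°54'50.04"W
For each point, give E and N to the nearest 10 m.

P1: E 699400 m, N 5262710 m; P2: E 676600 m, N 5242510 m; P3: E 730500 m, N 5313410 m

UTM zone 10N: λ₀ = -123°, k₀ = 0.9996.
P1 (47.4873°, -120.3530°) → (699396.644, 5262714.640) m.
P2 (47.3122°, -120.6634°) → (676600.060, 5242506.366) m.
P3 (47.9325°, -119.9139°) → (730498.034, 5313408.308) m.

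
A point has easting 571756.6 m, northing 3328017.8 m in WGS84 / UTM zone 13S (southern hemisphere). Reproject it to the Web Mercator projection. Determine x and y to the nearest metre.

x -11544555 m, y -8439564 m

Unproject from UTM 13S (λ₀ = -105°) → φ = -60.17839973°, λ = -103.70649919°.
Web Mercator (R = 6378137 m): x = -11544554.682 m, y = -8439564.177 m.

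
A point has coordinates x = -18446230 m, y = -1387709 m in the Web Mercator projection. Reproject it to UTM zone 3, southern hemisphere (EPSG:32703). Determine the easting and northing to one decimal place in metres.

E 423325.5 m, N 8632563.8 m

Web Mercator inverse (R = 6378137 m) → φ = -12.36879780°, λ = -165.70530343°.
UTM 3S forward: E = 423325.494 m, N = 8632563.792 m.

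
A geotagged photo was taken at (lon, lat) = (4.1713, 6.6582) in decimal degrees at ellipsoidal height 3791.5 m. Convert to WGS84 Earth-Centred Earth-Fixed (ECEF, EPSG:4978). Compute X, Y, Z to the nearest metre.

X 6322378 m, Y 461103 m, Z 735042 m

WGS84: a = 6378137 m, e² = 0.006694380; N(φ) = a/√(1−e²sin²φ) = 6378424.023 m.
X = (N+h)·cosφ·cosλ = 6322378.460 m; Y = (N+h)·cosφ·sinλ = 461102.551 m; Z = (N(1−e²)+h)·sinφ = 735042.407 m.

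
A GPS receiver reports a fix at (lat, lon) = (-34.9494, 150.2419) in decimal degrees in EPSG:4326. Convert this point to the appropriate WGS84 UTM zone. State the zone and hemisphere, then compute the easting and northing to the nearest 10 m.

Zone 56S: E 248130 m, N 6129090 m

Longitude 150.2419° lies in the 6° band [150°, 156°), giving zone 56; latitude is south of the equator, so 56S.
Zone 56 central meridian λ₀ = 6×56 − 183 = 153°; Δλ = -2.7581°.
Transverse Mercator on WGS84 with k₀ = 0.9996 gives E = 248130.273 m, N = 6129093.900 m.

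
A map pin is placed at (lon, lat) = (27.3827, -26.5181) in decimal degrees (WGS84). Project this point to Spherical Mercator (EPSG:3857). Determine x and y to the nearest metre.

Web Mercator is spherical with R = a = 6378137 m.
x = R·λ = 6378137 × 0.477918273 = 3048228.221 m.
y = R·ln tan(π/4 + φ/2) = 6378137 × -0.480295837 = -3063392.647 m.

x 3048228 m, y -3063393 m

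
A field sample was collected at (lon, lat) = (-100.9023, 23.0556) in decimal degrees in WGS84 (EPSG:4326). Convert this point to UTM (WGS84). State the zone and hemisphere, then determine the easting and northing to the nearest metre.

Zone 14N: E 305104 m, N 2550942 m

Longitude -100.9023° lies in the 6° band [-102°, -96°), giving zone 14; latitude is north of the equator, so 14N.
Zone 14 central meridian λ₀ = 6×14 − 183 = -99°; Δλ = -1.9023°.
Transverse Mercator on WGS84 with k₀ = 0.9996 gives E = 305104.334 m, N = 2550942.069 m.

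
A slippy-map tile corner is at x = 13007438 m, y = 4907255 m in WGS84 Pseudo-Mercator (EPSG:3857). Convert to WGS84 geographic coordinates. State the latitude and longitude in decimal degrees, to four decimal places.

R = 6378137 m. λ = x/R = 116.84780363°.
φ = 2·arctan(exp(y/R)) − 90° = 2·arctan(2.15844) − 90° = 40.28370109°.

lat 40.2837°, lon 116.8478°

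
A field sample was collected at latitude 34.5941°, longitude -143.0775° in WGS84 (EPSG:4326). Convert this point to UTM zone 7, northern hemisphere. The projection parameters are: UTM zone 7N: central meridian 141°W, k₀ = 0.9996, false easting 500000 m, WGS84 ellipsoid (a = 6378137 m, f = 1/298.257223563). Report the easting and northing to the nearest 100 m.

E 309500 m, N 3830000 m

Zone 7 central meridian λ₀ = 6×7 − 183 = -141°; Δλ = -2.0775°.
Transverse Mercator on WGS84 with k₀ = 0.9996 gives E = 309478.356 m, N = 3829993.400 m.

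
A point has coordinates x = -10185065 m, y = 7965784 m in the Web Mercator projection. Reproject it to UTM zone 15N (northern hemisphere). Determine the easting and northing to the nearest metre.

E 589032 m, N 6428890 m

Web Mercator inverse (R = 6378137 m) → φ = 57.99269910°, λ = -91.49399559°.
UTM 15N forward: E = 589032.359 m, N = 6428889.636 m.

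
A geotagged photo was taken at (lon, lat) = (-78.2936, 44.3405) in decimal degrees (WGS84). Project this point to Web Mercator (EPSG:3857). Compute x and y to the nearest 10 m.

x -8715600 m, y 5518290 m

Web Mercator is spherical with R = a = 6378137 m.
x = R·λ = 6378137 × -1.366481103 = -8715603.684 m.
y = R·ln tan(π/4 + φ/2) = 6378137 × 0.865187975 = 5518287.437 m.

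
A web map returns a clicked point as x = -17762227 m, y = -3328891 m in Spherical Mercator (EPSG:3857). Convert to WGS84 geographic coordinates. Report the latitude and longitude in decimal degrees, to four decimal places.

R = 6378137 m. λ = x/R = -159.56079994°.
φ = 2·arctan(exp(y/R)) − 90° = 2·arctan(0.59338) − 90° = -28.63200205°.

lat -28.6320°, lon -159.5608°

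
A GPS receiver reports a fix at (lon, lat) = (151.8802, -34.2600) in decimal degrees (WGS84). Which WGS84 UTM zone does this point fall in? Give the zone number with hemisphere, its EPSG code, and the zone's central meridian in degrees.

UTM zone = ⌊(λ + 180)/6⌋ + 1; 151.8802° ∈ [150°, 156°) → zone 56.
Hemisphere: S (φ < 0).
Central meridian λ₀ = 6×56 − 183 = 153°.
EPSG code: 32756.

Zone 56S (EPSG:32756), central meridian 153°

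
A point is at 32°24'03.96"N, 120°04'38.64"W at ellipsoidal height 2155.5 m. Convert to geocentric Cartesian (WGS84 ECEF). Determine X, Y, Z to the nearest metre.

WGS84: a = 6378137 m, e² = 0.006694380; N(φ) = a/√(1−e²sin²φ) = 6384275.694 m.
X = (N+h)·cosφ·cosλ = -2702394.100 m; Y = (N+h)·cosφ·sinλ = -4666115.468 m; Z = (N(1−e²)+h)·sinφ = 3399223.211 m.

X -2702394 m, Y -4666115 m, Z 3399223 m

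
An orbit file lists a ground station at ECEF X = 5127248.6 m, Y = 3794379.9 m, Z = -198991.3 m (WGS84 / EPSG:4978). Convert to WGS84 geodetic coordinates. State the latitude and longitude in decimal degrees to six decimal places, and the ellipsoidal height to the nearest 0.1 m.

lat -1.798900°, lon 36.503000°, h 3544.7 m

λ = atan2(Y, X) = 36.50300030°; p = √(X²+Y²) = 6378557.6 m.
Bowring's method on WGS84 (a = 6378137 m, b = 6356752.314 m) gives φ = -1.79889985°, h = 3544.697 m.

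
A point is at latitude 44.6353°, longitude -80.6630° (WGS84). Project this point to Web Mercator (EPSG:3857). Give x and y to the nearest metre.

x -8979364 m, y 5564289 m

Web Mercator is spherical with R = a = 6378137 m.
x = R·λ = 6378137 × -1.407834935 = -8979364.086 m.
y = R·ln tan(π/4 + φ/2) = 6378137 × 0.872400280 = 5564288.507 m.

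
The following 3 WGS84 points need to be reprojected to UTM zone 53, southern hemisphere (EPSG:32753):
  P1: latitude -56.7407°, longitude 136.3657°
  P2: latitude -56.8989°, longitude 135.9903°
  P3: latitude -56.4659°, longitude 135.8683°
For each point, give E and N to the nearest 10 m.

UTM zone 53S: λ₀ = 135°, k₀ = 0.9996.
P1 (-56.7407°, 136.3657°) → (583536.373, 3710644.973) m.
P2 (-56.8989°, 135.9903°) → (560320.450, 3693431.262) m.
P3 (-56.4659°, 135.8683°) → (553499.896, 3741727.113) m.

P1: E 583540 m, N 3710640 m; P2: E 560320 m, N 3693430 m; P3: E 553500 m, N 3741730 m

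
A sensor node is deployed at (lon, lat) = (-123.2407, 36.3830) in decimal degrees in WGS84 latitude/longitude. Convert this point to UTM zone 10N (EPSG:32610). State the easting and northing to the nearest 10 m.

Zone 10 central meridian λ₀ = 6×10 − 183 = -123°; Δλ = -0.2407°.
Transverse Mercator on WGS84 with k₀ = 0.9996 gives E = 478411.644 m, N = 4026457.011 m.

E 478410 m, N 4026460 m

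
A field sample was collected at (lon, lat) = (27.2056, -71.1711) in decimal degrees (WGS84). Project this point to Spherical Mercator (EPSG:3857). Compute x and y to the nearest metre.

x 3028514 m, y -11461031 m

Web Mercator is spherical with R = a = 6378137 m.
x = R·λ = 6378137 × 0.474827295 = 3028513.539 m.
y = R·ln tan(π/4 + φ/2) = 6378137 × -1.796924489 = -11461030.572 m.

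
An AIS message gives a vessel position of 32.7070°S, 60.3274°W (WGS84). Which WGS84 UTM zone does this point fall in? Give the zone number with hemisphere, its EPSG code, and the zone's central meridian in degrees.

Zone 20S (EPSG:32720), central meridian -63°

UTM zone = ⌊(λ + 180)/6⌋ + 1; -60.3274° ∈ [-66°, -60°) → zone 20.
Hemisphere: S (φ < 0).
Central meridian λ₀ = 6×20 − 183 = -63°.
EPSG code: 32720.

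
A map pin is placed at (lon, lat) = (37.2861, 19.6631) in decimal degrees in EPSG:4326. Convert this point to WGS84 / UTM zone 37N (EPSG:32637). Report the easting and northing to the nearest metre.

E 320318 m, N 2175105 m

Zone 37 central meridian λ₀ = 6×37 − 183 = 39°; Δλ = -1.7139°.
Transverse Mercator on WGS84 with k₀ = 0.9996 gives E = 320317.898 m, N = 2175105.137 m.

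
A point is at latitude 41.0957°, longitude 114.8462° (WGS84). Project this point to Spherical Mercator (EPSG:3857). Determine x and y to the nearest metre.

Web Mercator is spherical with R = a = 6378137 m.
x = R·λ = 6378137 × 2.004444323 = 12784620.504 m.
y = R·ln tan(π/4 + φ/2) = 6378137 × 0.788077719 = 5026467.656 m.

x 12784621 m, y 5026468 m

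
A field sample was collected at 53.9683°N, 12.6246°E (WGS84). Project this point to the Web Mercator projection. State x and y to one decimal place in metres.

Web Mercator is spherical with R = a = 6378137 m.
x = R·λ = 6378137 × 0.220340837 = 1405364.043 m.
y = R·ln tan(π/4 + φ/2) = 6378137 × 1.123236296 = 7164154.978 m.

x 1405364.0 m, y 7164155.0 m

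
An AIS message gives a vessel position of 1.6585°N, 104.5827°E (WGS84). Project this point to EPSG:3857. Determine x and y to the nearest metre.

Web Mercator is spherical with R = a = 6378137 m.
x = R·λ = 6378137 × 1.825312456 = 11642092.910 m.
y = R·ln tan(π/4 + φ/2) = 6378137 × 0.028950329 = 184649.163 m.

x 11642093 m, y 184649 m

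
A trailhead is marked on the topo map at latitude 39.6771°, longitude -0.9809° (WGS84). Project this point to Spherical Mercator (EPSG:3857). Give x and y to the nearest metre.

Web Mercator is spherical with R = a = 6378137 m.
x = R·λ = 6378137 × -0.017119935 = -109193.289 m.
y = R·ln tan(π/4 + φ/2) = 6378137 × 0.755570111 = 4819129.683 m.

x -109193 m, y 4819130 m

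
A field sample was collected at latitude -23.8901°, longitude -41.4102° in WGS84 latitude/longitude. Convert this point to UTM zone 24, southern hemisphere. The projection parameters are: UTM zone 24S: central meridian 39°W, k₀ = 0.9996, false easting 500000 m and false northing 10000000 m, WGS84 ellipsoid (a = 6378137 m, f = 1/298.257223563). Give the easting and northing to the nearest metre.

E 254599 m, N 7355850 m

Zone 24 central meridian λ₀ = 6×24 − 183 = -39°; Δλ = -2.4102°.
Transverse Mercator on WGS84 with k₀ = 0.9996 gives E = 254599.265 m, N = 7355849.675 m.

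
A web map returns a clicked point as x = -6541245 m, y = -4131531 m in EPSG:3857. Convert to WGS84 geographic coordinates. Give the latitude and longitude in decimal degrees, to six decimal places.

R = 6378137 m. λ = x/R = -58.76100361°.
φ = 2·arctan(exp(y/R)) − 90° = 2·arctan(0.52321) − 90° = -34.76160335°.

lat -34.761603°, lon -58.761004°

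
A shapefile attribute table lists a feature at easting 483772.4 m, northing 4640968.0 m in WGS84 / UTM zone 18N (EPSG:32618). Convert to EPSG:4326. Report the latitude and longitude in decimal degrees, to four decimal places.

lat 41.9205°, lon -75.1957°

Zone 18N: λ₀ = -75°, k₀ = 0.9996, false easting 500000 m.
Meridian distance M = (N − FN)/k₀ = 4642825.1 m.
Inverse transverse Mercator on WGS84 gives φ = 41.92049993°, λ = -75.19570036°.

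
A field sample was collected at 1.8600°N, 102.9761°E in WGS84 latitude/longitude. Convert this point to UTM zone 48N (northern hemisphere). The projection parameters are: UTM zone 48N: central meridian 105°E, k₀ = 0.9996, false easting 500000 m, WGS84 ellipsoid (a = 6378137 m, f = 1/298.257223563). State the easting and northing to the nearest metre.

Zone 48 central meridian λ₀ = 6×48 − 183 = 105°; Δλ = -2.0239°.
Transverse Mercator on WGS84 with k₀ = 0.9996 gives E = 274861.426 m, N = 205715.714 m.

E 274861 m, N 205716 m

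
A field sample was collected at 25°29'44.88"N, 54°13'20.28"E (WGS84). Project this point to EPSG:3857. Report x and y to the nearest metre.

Web Mercator is spherical with R = a = 6378137 m.
x = R·λ = 6378137 × 0.946357663 = 6035998.826 m.
y = R·ln tan(π/4 + φ/2) = 6378137 × 0.460442672 = 2936766.444 m.

x 6035999 m, y 2936766 m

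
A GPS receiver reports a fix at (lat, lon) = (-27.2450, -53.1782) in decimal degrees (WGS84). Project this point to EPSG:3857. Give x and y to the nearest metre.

x -5919770 m, y -3154115 m

Web Mercator is spherical with R = a = 6378137 m.
x = R·λ = 6378137 × -0.928134680 = -5919770.145 m.
y = R·ln tan(π/4 + φ/2) = 6378137 × -0.494519755 = -3154114.749 m.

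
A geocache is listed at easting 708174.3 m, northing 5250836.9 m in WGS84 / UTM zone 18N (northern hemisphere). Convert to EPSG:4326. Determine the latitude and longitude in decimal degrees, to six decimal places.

Zone 18N: λ₀ = -75°, k₀ = 0.9996, false easting 500000 m.
Meridian distance M = (N − FN)/k₀ = 5252938.1 m.
Inverse transverse Mercator on WGS84 gives φ = 47.37779959°, λ = -72.24219957°.

lat 47.377800°, lon -72.242200°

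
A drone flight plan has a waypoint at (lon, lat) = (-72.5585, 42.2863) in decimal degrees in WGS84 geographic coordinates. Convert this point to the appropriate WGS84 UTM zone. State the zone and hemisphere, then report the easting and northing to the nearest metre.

Longitude -72.5585° lies in the 6° band [-78°, -72°), giving zone 18; latitude is north of the equator, so 18N.
Zone 18 central meridian λ₀ = 6×18 − 183 = -75°; Δλ = +2.4415°.
Transverse Mercator on WGS84 with k₀ = 0.9996 gives E = 701296.195 m, N = 4684451.186 m.

Zone 18N: E 701296 m, N 4684451 m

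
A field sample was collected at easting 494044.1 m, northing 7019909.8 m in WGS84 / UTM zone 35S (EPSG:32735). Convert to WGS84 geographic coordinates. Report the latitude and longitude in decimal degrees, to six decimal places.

Zone 35S: λ₀ = 27°, k₀ = 0.9996, false easting 500000 m, false northing 10000000 m.
Meridian distance M = (N − FN)/k₀ = -2981282.7 m.
Inverse transverse Mercator on WGS84 gives φ = -26.94270019°, λ = 26.94000026°.

lat -26.942700°, lon 26.940000°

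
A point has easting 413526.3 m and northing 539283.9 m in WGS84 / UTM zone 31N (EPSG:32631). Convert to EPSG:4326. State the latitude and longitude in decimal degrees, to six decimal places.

Zone 31N: λ₀ = 3°, k₀ = 0.9996, false easting 500000 m.
Meridian distance M = (N − FN)/k₀ = 539499.7 m.
Inverse transverse Mercator on WGS84 gives φ = 4.87849955°, λ = 2.22009995°.

lat 4.878500°, lon 2.220100°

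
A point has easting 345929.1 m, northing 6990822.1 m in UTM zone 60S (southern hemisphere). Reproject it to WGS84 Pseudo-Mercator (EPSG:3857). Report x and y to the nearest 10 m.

x 19530390 m, y -3148070 m

Unproject from UTM 60S (λ₀ = 177°) → φ = -27.19669996°, λ = 175.44449995°.
Web Mercator (R = 6378137 m): x = 19530392.397 m, y = -3148068.377 m.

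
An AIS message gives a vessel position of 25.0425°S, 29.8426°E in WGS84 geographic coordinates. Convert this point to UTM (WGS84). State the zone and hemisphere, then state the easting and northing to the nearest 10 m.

Longitude 29.8426° lies in the 6° band [24°, 30°), giving zone 35; latitude is south of the equator, so 35S.
Zone 35 central meridian λ₀ = 6×35 − 183 = 27°; Δλ = +2.8426°.
Transverse Mercator on WGS84 with k₀ = 0.9996 gives E = 786823.218 m, N = 7227332.893 m.

Zone 35S: E 786820 m, N 7227330 m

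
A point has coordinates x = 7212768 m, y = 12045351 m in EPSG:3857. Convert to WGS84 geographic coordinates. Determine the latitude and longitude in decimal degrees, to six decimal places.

R = 6378137 m. λ = x/R = 64.79339735°.
φ = 2·arctan(exp(y/R)) − 90° = 2·arctan(6.60970) − 90° = 72.79359985°.

lat 72.793600°, lon 64.793397°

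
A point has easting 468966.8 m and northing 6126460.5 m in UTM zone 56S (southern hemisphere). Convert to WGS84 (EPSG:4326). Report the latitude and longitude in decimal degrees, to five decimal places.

Zone 56S: λ₀ = 153°, k₀ = 0.9996, false easting 500000 m, false northing 10000000 m.
Meridian distance M = (N − FN)/k₀ = -3875089.5 m.
Inverse transverse Mercator on WGS84 gives φ = -35.00400014°, λ = 152.65990044°.

lat -35.00400°, lon 152.65990°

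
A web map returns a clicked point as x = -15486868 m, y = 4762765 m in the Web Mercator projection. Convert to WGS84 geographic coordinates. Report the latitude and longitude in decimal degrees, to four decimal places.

R = 6378137 m. λ = x/R = -139.12090228°.
φ = 2·arctan(exp(y/R)) − 90° = 2·arctan(2.11009) − 90° = 39.28630029°.

lat 39.2863°, lon -139.1209°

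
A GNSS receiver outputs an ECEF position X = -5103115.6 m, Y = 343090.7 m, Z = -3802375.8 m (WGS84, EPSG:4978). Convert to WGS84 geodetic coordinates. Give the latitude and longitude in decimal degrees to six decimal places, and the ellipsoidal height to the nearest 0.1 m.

lat -36.812600°, lon 176.153700°, h 2690.6 m

λ = atan2(Y, X) = 176.15370049°; p = √(X²+Y²) = 5114635.9 m.
Bowring's method on WGS84 (a = 6378137 m, b = 6356752.314 m) gives φ = -36.81260018°, h = 2690.572 m.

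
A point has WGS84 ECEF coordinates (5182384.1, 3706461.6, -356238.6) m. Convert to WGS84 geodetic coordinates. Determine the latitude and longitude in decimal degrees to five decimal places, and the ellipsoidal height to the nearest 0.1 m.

λ = atan2(Y, X) = 35.57249985°; p = √(X²+Y²) = 6371417.6 m.
Bowring's method on WGS84 (a = 6378137 m, b = 6356752.314 m) gives φ = -3.22169990°, h = 3298.836 m.

lat -3.22170°, lon 35.57250°, h 3298.8 m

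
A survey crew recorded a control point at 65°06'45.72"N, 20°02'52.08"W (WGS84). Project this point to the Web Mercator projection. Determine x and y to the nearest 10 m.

Web Mercator is spherical with R = a = 6378137 m.
x = R·λ = 6378137 × -0.349900118 = -2231710.888 m.
y = R·ln tan(π/4 + φ/2) = 6378137 × 1.511118370 = 9638119.987 m.

x -2231710 m, y 9638120 m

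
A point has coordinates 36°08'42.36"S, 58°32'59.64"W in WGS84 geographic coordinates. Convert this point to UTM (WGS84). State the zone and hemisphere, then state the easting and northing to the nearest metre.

Zone 21S: E 360562 m, N 5998845 m

Longitude -58.5499° lies in the 6° band [-60°, -54°), giving zone 21; latitude is south of the equator, so 21S.
Zone 21 central meridian λ₀ = 6×21 − 183 = -57°; Δλ = -1.5499°.
Transverse Mercator on WGS84 with k₀ = 0.9996 gives E = 360562.318 m, N = 5998845.086 m.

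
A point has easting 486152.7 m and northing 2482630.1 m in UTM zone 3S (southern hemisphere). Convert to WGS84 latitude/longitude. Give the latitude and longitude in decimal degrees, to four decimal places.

lat -67.7710°, lon -165.3280°

Zone 3S: λ₀ = -165°, k₀ = 0.9996, false easting 500000 m, false northing 10000000 m.
Meridian distance M = (N − FN)/k₀ = -7520378.1 m.
Inverse transverse Mercator on WGS84 gives φ = -67.77100014°, λ = -165.32799939°.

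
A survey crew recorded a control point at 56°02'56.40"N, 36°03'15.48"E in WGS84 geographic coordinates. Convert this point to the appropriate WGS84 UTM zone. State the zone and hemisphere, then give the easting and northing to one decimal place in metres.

Longitude 36.0543° lies in the 6° band [36°, 42°), giving zone 37; latitude is north of the equator, so 37N.
Zone 37 central meridian λ₀ = 6×37 − 183 = 39°; Δλ = -2.9457°.
Transverse Mercator on WGS84 with k₀ = 0.9996 gives E = 316546.029 m, N = 6215446.478 m.

Zone 37N: E 316546.0 m, N 6215446.5 m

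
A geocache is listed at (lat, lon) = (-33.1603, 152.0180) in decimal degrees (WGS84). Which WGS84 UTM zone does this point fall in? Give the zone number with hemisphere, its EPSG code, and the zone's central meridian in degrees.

UTM zone = ⌊(λ + 180)/6⌋ + 1; 152.0180° ∈ [150°, 156°) → zone 56.
Hemisphere: S (φ < 0).
Central meridian λ₀ = 6×56 − 183 = 153°.
EPSG code: 32756.

Zone 56S (EPSG:32756), central meridian 153°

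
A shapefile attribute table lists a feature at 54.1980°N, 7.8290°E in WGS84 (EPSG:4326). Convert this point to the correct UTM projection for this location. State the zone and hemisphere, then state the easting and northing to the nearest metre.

Zone 32N: E 423608 m, N 6006185 m

Longitude 7.8290° lies in the 6° band [6°, 12°), giving zone 32; latitude is north of the equator, so 32N.
Zone 32 central meridian λ₀ = 6×32 − 183 = 9°; Δλ = -1.1710°.
Transverse Mercator on WGS84 with k₀ = 0.9996 gives E = 423607.870 m, N = 6006184.775 m.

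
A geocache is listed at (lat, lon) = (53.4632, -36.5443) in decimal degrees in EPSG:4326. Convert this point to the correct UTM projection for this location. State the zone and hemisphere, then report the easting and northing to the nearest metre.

Longitude -36.5443° lies in the 6° band [-42°, -36°), giving zone 24; latitude is north of the equator, so 24N.
Zone 24 central meridian λ₀ = 6×24 − 183 = -39°; Δλ = +2.4557°.
Transverse Mercator on WGS84 with k₀ = 0.9996 gives E = 663019.260 m, N = 5926607.406 m.

Zone 24N: E 663019 m, N 5926607 m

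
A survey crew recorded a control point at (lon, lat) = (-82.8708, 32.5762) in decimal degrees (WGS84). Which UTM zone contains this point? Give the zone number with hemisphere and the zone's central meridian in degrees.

Zone 17N, central meridian -81°

UTM zone = ⌊(λ + 180)/6⌋ + 1; -82.8708° ∈ [-84°, -78°) → zone 17.
Hemisphere: N (φ ≥ 0).
Central meridian λ₀ = 6×17 − 183 = -81°.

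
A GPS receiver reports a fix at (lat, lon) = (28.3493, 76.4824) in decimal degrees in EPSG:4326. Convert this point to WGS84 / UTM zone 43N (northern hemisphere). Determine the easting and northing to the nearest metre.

Zone 43 central meridian λ₀ = 6×43 − 183 = 75°; Δλ = +1.4824°.
Transverse Mercator on WGS84 with k₀ = 0.9996 gives E = 645289.575 m, N = 3136789.718 m.

E 645290 m, N 3136790 m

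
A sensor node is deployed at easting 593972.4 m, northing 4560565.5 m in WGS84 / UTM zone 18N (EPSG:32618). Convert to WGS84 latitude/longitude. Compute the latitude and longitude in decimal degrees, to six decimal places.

lat 41.191000°, lon -73.879400°

Zone 18N: λ₀ = -75°, k₀ = 0.9996, false easting 500000 m.
Meridian distance M = (N − FN)/k₀ = 4562390.5 m.
Inverse transverse Mercator on WGS84 gives φ = 41.19100026°, λ = -73.87939996°.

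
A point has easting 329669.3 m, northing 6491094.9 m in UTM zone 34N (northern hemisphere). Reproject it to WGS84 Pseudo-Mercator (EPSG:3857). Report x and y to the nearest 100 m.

Unproject from UTM 34N (λ₀ = 21°) → φ = 58.52699983°, λ = 18.07470068°.
Web Mercator (R = 6378137 m): x = 2012066.475 m, y = 8078848.200 m.

x 2012100 m, y 8078800 m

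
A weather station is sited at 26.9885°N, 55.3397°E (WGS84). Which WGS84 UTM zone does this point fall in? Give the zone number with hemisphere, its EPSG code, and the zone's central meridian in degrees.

UTM zone = ⌊(λ + 180)/6⌋ + 1; 55.3397° ∈ [54°, 60°) → zone 40.
Hemisphere: N (φ ≥ 0).
Central meridian λ₀ = 6×40 − 183 = 57°.
EPSG code: 32640.

Zone 40N (EPSG:32640), central meridian 57°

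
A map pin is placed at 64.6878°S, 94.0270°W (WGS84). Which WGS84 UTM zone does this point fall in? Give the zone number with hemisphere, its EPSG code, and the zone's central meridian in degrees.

UTM zone = ⌊(λ + 180)/6⌋ + 1; -94.0270° ∈ [-96°, -90°) → zone 15.
Hemisphere: S (φ < 0).
Central meridian λ₀ = 6×15 − 183 = -93°.
EPSG code: 32715.

Zone 15S (EPSG:32715), central meridian -93°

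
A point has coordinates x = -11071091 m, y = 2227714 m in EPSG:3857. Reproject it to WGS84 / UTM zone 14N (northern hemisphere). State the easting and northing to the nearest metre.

E 452468 m, N 2169162 m

Web Mercator inverse (R = 6378137 m) → φ = 19.61699926°, λ = -99.45330257°.
UTM 14N forward: E = 452468.166 m, N = 2169162.481 m.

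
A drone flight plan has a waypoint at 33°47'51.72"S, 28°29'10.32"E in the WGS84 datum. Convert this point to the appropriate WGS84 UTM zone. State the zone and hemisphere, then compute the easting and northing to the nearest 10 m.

Longitude 28.4862° lies in the 6° band [24°, 30°), giving zone 35; latitude is south of the equator, so 35S.
Zone 35 central meridian λ₀ = 6×35 − 183 = 27°; Δλ = +1.4862°.
Transverse Mercator on WGS84 with k₀ = 0.9996 gives E = 637577.775 m, N = 6259281.592 m.

Zone 35S: E 637580 m, N 6259280 m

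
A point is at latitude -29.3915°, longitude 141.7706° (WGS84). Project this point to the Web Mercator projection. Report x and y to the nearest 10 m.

Web Mercator is spherical with R = a = 6378137 m.
x = R·λ = 6378137 × 2.474363753 = 15781831.001 m.
y = R·ln tan(π/4 + φ/2) = 6378137 × -0.537080061 = -3425570.207 m.

x 15781830 m, y -3425570 m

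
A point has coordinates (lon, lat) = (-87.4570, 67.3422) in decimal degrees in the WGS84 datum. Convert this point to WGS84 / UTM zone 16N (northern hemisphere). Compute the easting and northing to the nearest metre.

E 480354 m, N 7469601 m

Zone 16 central meridian λ₀ = 6×16 − 183 = -87°; Δλ = -0.4570°.
Transverse Mercator on WGS84 with k₀ = 0.9996 gives E = 480354.277 m, N = 7469600.731 m.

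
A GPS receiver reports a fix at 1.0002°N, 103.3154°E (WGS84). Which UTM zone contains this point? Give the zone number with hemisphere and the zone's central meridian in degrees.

UTM zone = ⌊(λ + 180)/6⌋ + 1; 103.3154° ∈ [102°, 108°) → zone 48.
Hemisphere: N (φ ≥ 0).
Central meridian λ₀ = 6×48 − 183 = 105°.

Zone 48N, central meridian 105°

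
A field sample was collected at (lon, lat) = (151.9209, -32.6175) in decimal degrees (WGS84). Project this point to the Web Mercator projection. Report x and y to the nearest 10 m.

Web Mercator is spherical with R = a = 6378137 m.
x = R·λ = 6378137 × 2.651519908 = 16911757.229 m.
y = R·ln tan(π/4 + φ/2) = 6378137 × -0.602784614 = -3844642.848 m.

x 16911760 m, y -3844640 m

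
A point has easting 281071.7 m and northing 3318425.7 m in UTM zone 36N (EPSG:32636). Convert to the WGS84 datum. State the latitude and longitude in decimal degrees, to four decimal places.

lat 29.9772°, lon 30.7309°

Zone 36N: λ₀ = 33°, k₀ = 0.9996, false easting 500000 m.
Meridian distance M = (N − FN)/k₀ = 3319753.6 m.
Inverse transverse Mercator on WGS84 gives φ = 29.97719980°, λ = 30.73090020°.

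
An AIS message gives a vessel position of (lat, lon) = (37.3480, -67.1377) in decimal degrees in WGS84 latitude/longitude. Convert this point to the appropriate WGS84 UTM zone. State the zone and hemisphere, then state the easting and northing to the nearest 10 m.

Zone 19N: E 664950 m, N 4135100 m

Longitude -67.1377° lies in the 6° band [-72°, -66°), giving zone 19; latitude is north of the equator, so 19N.
Zone 19 central meridian λ₀ = 6×19 − 183 = -69°; Δλ = +1.8623°.
Transverse Mercator on WGS84 with k₀ = 0.9996 gives E = 664949.663 m, N = 4135104.864 m.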